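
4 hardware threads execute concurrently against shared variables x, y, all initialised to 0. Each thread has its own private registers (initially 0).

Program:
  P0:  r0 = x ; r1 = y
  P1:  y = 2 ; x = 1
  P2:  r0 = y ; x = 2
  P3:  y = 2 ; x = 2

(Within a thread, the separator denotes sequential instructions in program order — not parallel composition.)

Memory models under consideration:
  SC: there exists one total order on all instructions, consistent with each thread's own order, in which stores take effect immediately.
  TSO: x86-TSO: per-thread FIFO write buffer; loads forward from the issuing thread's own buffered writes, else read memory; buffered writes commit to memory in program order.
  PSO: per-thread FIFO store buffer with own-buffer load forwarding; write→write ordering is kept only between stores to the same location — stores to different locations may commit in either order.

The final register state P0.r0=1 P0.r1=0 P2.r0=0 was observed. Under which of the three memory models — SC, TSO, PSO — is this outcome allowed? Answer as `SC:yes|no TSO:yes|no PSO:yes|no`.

outcome vector order: (P0.r0,P0.r1,P2.r0)
SC: 9 outcomes — {0/0/0, 0/0/2, 0/2/0, 0/2/2, 1/2/0, 1/2/2, 2/0/0, 2/2/0, 2/2/2}
TSO: 9 outcomes — {0/0/0, 0/0/2, 0/2/0, 0/2/2, 1/2/0, 1/2/2, 2/0/0, 2/2/0, 2/2/2}
PSO: 12 outcomes — {0/0/0, 0/0/2, 0/2/0, 0/2/2, 1/0/0, 1/0/2, 1/2/0, 1/2/2, 2/0/0, 2/0/2, 2/2/0, 2/2/2}
target 1/0/0 ∈ {PSO}

SC:no TSO:no PSO:yes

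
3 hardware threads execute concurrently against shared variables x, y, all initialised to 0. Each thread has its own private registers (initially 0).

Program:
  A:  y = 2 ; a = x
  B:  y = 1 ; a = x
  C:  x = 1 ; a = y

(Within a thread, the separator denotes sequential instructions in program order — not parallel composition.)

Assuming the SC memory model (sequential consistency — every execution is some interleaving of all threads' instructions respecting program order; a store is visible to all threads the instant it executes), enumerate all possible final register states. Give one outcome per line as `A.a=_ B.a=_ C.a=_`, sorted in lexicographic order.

outcome vector order: (A.a,B.a,C.a)
|SC outcomes| = 9

A.a=0 B.a=0 C.a=1
A.a=0 B.a=0 C.a=2
A.a=0 B.a=1 C.a=1
A.a=0 B.a=1 C.a=2
A.a=1 B.a=0 C.a=1
A.a=1 B.a=0 C.a=2
A.a=1 B.a=1 C.a=0
A.a=1 B.a=1 C.a=1
A.a=1 B.a=1 C.a=2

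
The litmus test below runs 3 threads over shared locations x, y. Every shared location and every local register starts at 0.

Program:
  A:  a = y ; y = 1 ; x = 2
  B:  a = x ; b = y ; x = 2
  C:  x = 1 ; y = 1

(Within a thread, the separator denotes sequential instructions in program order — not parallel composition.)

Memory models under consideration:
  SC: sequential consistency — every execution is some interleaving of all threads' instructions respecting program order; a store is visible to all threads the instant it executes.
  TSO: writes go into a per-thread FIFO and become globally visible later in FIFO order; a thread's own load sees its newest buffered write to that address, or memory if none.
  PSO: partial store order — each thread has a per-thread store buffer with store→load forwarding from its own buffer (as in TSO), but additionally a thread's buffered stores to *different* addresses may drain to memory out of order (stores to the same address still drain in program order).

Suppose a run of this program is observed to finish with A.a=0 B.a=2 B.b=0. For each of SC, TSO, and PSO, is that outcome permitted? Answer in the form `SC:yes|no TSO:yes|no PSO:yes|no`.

SC:no TSO:no PSO:yes

outcome vector order: (A.a,B.a,B.b)
[SC] allowed = {000 001 010 011 021 100 101 110 111 121}
[TSO] allowed = {000 001 010 011 021 100 101 110 111 121}
[PSO] allowed = {000 001 010 011 020 021 100 101 110 111 121}
target 020 ∈ {PSO}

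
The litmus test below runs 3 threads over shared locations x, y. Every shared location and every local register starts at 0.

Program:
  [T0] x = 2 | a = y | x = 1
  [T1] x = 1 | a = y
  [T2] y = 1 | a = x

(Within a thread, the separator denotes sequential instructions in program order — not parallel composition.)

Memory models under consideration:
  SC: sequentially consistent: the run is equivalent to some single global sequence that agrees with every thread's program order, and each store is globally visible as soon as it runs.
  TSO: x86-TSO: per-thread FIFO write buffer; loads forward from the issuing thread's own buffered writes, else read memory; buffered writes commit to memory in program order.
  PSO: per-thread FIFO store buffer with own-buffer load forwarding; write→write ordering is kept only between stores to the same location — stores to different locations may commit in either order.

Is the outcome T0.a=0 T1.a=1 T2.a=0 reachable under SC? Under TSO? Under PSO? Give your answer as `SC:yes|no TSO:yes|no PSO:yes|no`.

SC:no TSO:yes PSO:yes

outcome vector order: (T0.a,T1.a,T2.a)
SC: 9 outcomes — {001; 002; 011; 012; 101; 102; 110; 111; 112}
TSO: 12 outcomes — {000; 001; 002; 010; 011; 012; 100; 101; 102; 110; 111; 112}
PSO: 12 outcomes — {000; 001; 002; 010; 011; 012; 100; 101; 102; 110; 111; 112}
target 010 ∈ {TSO,PSO}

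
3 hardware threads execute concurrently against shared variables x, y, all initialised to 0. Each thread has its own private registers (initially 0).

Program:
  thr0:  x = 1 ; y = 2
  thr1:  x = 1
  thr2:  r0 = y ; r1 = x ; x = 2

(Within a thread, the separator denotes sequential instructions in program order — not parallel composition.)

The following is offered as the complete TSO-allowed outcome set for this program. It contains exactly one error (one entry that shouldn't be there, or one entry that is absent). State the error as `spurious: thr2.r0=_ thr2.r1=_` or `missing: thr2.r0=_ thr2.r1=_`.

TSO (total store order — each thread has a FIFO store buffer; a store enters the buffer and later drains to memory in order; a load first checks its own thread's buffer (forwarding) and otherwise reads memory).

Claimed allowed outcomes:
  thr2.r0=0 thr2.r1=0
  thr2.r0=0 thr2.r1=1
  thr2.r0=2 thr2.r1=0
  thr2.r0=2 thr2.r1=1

spurious: thr2.r0=2 thr2.r1=0

outcome vector order: (thr2.r0,thr2.r1)
TSO (3): 00, 01, 21
claimed∖TSO = {20}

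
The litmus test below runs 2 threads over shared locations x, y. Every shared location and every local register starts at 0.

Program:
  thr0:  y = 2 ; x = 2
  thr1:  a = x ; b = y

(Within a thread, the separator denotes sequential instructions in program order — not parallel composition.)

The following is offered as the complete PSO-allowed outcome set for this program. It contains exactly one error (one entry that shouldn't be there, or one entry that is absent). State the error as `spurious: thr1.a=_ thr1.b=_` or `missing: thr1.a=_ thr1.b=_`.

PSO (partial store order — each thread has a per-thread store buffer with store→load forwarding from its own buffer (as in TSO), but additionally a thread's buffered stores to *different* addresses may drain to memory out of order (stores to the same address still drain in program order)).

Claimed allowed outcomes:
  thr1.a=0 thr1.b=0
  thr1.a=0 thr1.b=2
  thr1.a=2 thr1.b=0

missing: thr1.a=2 thr1.b=2

outcome vector order: (thr1.a,thr1.b)
PSO (4): 00 02 20 22
PSO∖claimed = {22}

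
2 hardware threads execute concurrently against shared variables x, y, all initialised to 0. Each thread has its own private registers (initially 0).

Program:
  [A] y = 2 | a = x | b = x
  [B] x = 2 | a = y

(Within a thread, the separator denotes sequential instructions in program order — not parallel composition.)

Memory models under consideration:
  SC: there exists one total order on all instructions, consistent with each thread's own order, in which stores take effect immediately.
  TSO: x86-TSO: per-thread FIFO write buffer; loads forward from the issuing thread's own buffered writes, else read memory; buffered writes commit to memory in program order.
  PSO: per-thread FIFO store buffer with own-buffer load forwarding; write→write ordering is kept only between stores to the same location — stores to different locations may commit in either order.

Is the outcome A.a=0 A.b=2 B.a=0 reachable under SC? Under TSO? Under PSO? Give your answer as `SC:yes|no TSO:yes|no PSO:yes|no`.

SC:no TSO:yes PSO:yes

outcome vector order: (A.a,A.b,B.a)
SC: 4 outcomes — {(0,0,2); (0,2,2); (2,2,0); (2,2,2)}
TSO: 6 outcomes — {(0,0,0); (0,0,2); (0,2,0); (0,2,2); (2,2,0); (2,2,2)}
PSO: 6 outcomes — {(0,0,0); (0,0,2); (0,2,0); (0,2,2); (2,2,0); (2,2,2)}
target (0,2,0) ∈ {TSO,PSO}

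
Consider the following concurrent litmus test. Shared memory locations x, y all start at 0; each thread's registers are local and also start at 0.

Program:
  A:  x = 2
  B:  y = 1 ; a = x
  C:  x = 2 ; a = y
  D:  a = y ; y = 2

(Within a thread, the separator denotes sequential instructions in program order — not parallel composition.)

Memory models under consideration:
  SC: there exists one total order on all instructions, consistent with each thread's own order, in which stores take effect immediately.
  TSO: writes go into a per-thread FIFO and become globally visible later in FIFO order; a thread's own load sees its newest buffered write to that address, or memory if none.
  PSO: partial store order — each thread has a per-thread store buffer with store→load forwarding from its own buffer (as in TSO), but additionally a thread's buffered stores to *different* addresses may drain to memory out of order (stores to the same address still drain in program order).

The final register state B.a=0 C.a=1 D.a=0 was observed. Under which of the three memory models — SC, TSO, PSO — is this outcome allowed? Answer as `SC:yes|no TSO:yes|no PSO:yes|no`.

SC:yes TSO:yes PSO:yes

outcome vector order: (B.a,C.a,D.a)
SC (10): 010, 011, 020, 021, 200, 201, 210, 211, 220, 221
TSO (12): 000, 001, 010, 011, 020, 021, 200, 201, 210, 211, 220, 221
PSO (12): 000, 001, 010, 011, 020, 021, 200, 201, 210, 211, 220, 221
target 010 ∈ {SC,TSO,PSO}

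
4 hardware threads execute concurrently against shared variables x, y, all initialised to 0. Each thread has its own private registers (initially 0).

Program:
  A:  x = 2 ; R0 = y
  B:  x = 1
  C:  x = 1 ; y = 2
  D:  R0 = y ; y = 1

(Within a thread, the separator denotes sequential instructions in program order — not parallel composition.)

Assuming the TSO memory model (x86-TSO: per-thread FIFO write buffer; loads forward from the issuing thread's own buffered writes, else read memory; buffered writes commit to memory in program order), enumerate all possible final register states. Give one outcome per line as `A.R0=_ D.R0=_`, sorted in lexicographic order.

A.R0=0 D.R0=0
A.R0=0 D.R0=2
A.R0=1 D.R0=0
A.R0=1 D.R0=2
A.R0=2 D.R0=0
A.R0=2 D.R0=2

outcome vector order: (A.R0,D.R0)
|TSO outcomes| = 6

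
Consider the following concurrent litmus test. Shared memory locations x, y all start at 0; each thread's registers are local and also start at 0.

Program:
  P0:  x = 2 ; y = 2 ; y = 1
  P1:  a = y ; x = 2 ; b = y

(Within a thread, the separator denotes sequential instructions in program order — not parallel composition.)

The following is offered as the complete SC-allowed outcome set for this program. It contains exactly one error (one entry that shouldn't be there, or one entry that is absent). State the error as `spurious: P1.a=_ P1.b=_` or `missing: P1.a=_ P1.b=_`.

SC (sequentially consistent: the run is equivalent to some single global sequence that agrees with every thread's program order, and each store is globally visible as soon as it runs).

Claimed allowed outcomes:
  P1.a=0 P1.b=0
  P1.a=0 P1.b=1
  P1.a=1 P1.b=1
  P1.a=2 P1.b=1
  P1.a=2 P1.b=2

outcome vector order: (P1.a,P1.b)
SC (6): 0/0 0/1 0/2 1/1 2/1 2/2
SC∖claimed = {0/2}

missing: P1.a=0 P1.b=2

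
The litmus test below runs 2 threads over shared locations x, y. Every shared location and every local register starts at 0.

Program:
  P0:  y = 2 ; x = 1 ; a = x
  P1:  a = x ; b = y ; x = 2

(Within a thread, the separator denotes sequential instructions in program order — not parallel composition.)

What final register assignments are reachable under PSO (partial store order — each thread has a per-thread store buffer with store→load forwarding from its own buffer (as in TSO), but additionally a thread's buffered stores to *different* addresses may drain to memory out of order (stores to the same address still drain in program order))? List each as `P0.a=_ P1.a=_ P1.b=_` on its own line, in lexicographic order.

outcome vector order: (P0.a,P1.a,P1.b)
|PSO outcomes| = 8

P0.a=1 P1.a=0 P1.b=0
P0.a=1 P1.a=0 P1.b=2
P0.a=1 P1.a=1 P1.b=0
P0.a=1 P1.a=1 P1.b=2
P0.a=2 P1.a=0 P1.b=0
P0.a=2 P1.a=0 P1.b=2
P0.a=2 P1.a=1 P1.b=0
P0.a=2 P1.a=1 P1.b=2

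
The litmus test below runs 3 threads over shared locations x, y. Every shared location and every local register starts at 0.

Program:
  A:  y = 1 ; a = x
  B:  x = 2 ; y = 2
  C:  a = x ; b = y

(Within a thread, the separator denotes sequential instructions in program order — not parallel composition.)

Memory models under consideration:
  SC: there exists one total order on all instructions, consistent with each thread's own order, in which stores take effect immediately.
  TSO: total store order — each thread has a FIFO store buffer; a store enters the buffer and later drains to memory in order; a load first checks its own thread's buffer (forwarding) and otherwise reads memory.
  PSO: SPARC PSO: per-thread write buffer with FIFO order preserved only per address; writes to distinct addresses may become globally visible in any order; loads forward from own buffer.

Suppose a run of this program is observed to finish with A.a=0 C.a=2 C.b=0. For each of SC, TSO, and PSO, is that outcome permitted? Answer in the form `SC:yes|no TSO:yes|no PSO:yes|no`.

SC:no TSO:yes PSO:yes

outcome vector order: (A.a,C.a,C.b)
SC (11): 0/0/0; 0/0/1; 0/0/2; 0/2/1; 0/2/2; 2/0/0; 2/0/1; 2/0/2; 2/2/0; 2/2/1; 2/2/2
TSO (12): 0/0/0; 0/0/1; 0/0/2; 0/2/0; 0/2/1; 0/2/2; 2/0/0; 2/0/1; 2/0/2; 2/2/0; 2/2/1; 2/2/2
PSO (12): 0/0/0; 0/0/1; 0/0/2; 0/2/0; 0/2/1; 0/2/2; 2/0/0; 2/0/1; 2/0/2; 2/2/0; 2/2/1; 2/2/2
target 0/2/0 ∈ {TSO,PSO}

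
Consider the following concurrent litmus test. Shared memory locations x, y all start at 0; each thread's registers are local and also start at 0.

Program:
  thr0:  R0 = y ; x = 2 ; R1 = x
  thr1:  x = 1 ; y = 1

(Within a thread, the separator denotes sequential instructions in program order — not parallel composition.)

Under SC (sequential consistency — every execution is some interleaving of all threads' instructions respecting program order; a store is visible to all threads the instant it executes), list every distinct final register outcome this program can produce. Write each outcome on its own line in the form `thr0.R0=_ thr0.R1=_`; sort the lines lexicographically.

thr0.R0=0 thr0.R1=1
thr0.R0=0 thr0.R1=2
thr0.R0=1 thr0.R1=2

outcome vector order: (thr0.R0,thr0.R1)
|SC outcomes| = 3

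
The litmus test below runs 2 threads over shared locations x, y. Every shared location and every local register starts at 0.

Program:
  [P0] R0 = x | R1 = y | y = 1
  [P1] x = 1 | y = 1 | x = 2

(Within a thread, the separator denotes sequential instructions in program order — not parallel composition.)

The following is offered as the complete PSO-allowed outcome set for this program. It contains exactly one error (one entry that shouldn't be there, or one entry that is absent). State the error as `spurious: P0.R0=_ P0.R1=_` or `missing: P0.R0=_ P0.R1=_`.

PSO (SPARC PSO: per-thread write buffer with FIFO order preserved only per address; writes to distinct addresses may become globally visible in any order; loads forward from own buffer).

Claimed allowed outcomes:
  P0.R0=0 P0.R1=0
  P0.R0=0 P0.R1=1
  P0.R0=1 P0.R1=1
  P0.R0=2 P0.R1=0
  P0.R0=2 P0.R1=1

outcome vector order: (P0.R0,P0.R1)
under PSO → (0,0) (0,1) (1,0) (1,1) (2,0) (2,1)
PSO∖claimed = {(1,0)}

missing: P0.R0=1 P0.R1=0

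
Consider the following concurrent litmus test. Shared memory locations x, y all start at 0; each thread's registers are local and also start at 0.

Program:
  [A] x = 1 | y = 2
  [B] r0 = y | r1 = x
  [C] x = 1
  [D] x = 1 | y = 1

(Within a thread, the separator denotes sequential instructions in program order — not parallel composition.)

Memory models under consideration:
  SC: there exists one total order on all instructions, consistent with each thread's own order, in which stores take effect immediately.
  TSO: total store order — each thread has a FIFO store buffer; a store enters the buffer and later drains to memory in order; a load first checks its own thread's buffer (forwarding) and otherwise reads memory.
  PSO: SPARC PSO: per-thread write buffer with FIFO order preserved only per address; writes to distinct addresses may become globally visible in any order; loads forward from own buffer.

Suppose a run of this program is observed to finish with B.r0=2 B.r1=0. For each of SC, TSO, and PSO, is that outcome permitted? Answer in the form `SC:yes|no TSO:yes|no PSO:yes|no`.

outcome vector order: (B.r0,B.r1)
[SC] allowed = {0/0, 0/1, 1/1, 2/1}
[TSO] allowed = {0/0, 0/1, 1/1, 2/1}
[PSO] allowed = {0/0, 0/1, 1/0, 1/1, 2/0, 2/1}
target 2/0 ∈ {PSO}

SC:no TSO:no PSO:yes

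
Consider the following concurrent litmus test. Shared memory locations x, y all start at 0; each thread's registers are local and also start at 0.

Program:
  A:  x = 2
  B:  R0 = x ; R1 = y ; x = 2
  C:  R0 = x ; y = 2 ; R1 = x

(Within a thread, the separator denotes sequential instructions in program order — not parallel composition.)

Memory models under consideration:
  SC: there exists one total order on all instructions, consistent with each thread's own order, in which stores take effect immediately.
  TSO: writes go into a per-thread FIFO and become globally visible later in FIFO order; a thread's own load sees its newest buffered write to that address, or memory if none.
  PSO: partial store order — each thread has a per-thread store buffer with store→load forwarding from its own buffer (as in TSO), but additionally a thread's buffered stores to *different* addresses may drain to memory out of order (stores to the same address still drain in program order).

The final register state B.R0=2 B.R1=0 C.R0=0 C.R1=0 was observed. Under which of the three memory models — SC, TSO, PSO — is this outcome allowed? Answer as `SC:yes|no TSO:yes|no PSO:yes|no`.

SC:no TSO:yes PSO:yes

outcome vector order: (B.R0,B.R1,C.R0,C.R1)
SC: 11 outcomes — {0/0/0/0, 0/0/0/2, 0/0/2/2, 0/2/0/0, 0/2/0/2, 0/2/2/2, 2/0/0/2, 2/0/2/2, 2/2/0/0, 2/2/0/2, 2/2/2/2}
TSO: 12 outcomes — {0/0/0/0, 0/0/0/2, 0/0/2/2, 0/2/0/0, 0/2/0/2, 0/2/2/2, 2/0/0/0, 2/0/0/2, 2/0/2/2, 2/2/0/0, 2/2/0/2, 2/2/2/2}
PSO: 12 outcomes — {0/0/0/0, 0/0/0/2, 0/0/2/2, 0/2/0/0, 0/2/0/2, 0/2/2/2, 2/0/0/0, 2/0/0/2, 2/0/2/2, 2/2/0/0, 2/2/0/2, 2/2/2/2}
target 2/0/0/0 ∈ {TSO,PSO}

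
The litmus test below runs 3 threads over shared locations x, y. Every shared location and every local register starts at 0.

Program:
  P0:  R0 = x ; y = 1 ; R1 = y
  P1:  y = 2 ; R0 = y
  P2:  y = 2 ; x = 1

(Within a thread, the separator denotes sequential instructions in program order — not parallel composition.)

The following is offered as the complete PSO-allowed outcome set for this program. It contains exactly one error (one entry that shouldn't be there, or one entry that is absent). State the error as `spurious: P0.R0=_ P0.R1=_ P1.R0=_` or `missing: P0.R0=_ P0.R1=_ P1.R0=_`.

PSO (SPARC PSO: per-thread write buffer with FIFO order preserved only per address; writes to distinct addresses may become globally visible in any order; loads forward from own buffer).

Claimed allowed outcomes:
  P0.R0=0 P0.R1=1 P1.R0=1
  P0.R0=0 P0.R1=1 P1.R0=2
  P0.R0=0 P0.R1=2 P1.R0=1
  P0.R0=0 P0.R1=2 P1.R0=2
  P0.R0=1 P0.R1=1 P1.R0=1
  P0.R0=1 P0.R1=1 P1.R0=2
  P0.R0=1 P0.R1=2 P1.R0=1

missing: P0.R0=1 P0.R1=2 P1.R0=2

outcome vector order: (P0.R0,P0.R1,P1.R0)
PSO: 8 outcomes — {011 012 021 022 111 112 121 122}
PSO∖claimed = {122}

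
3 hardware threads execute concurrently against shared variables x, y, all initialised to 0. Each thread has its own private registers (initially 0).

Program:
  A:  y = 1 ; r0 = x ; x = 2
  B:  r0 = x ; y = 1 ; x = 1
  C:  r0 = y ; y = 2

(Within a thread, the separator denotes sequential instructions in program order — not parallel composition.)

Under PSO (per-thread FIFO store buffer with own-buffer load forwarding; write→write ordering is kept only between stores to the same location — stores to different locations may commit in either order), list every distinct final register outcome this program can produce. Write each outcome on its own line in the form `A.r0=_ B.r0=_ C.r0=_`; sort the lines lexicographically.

A.r0=0 B.r0=0 C.r0=0
A.r0=0 B.r0=0 C.r0=1
A.r0=0 B.r0=2 C.r0=0
A.r0=0 B.r0=2 C.r0=1
A.r0=1 B.r0=0 C.r0=0
A.r0=1 B.r0=0 C.r0=1

outcome vector order: (A.r0,B.r0,C.r0)
|PSO outcomes| = 6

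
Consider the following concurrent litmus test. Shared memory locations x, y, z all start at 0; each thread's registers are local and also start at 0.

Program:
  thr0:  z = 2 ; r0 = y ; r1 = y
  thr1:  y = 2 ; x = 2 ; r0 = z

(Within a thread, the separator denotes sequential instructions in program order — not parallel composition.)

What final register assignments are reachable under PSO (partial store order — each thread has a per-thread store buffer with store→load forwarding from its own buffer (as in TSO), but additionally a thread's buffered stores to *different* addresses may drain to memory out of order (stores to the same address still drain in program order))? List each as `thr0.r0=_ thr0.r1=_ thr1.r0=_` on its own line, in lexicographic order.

outcome vector order: (thr0.r0,thr0.r1,thr1.r0)
|PSO outcomes| = 6

thr0.r0=0 thr0.r1=0 thr1.r0=0
thr0.r0=0 thr0.r1=0 thr1.r0=2
thr0.r0=0 thr0.r1=2 thr1.r0=0
thr0.r0=0 thr0.r1=2 thr1.r0=2
thr0.r0=2 thr0.r1=2 thr1.r0=0
thr0.r0=2 thr0.r1=2 thr1.r0=2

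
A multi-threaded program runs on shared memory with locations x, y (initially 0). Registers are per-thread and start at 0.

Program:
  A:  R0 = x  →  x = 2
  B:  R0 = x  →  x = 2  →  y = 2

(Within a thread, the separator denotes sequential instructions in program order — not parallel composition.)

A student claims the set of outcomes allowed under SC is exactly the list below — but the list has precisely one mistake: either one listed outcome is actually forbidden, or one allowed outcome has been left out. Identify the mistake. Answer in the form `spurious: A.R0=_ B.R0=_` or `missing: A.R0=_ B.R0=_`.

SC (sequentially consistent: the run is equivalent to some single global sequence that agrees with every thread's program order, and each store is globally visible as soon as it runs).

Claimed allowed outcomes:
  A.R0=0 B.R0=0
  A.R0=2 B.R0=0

outcome vector order: (A.R0,B.R0)
SC (3): 00 02 20
SC∖claimed = {02}

missing: A.R0=0 B.R0=2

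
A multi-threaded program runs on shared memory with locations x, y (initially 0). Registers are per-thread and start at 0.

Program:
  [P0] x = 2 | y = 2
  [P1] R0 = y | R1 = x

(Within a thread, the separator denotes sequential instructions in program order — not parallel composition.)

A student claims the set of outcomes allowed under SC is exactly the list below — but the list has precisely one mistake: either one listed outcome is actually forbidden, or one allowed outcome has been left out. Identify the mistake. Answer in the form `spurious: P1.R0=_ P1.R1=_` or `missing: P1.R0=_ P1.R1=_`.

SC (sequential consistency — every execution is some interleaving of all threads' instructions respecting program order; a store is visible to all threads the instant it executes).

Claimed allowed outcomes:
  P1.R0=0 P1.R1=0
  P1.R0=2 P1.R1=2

outcome vector order: (P1.R0,P1.R1)
under SC → 00 02 22
SC∖claimed = {02}

missing: P1.R0=0 P1.R1=2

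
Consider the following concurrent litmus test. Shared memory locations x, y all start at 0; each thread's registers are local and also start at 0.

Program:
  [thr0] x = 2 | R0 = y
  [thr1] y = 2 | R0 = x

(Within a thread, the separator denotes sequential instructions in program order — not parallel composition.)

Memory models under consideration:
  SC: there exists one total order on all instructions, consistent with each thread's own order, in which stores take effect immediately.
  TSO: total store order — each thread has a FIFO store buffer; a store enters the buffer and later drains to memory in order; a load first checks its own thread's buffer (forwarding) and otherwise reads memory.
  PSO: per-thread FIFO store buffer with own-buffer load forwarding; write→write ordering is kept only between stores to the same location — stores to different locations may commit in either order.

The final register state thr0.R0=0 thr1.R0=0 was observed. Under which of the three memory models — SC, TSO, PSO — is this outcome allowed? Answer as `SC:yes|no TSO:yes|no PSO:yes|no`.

SC:no TSO:yes PSO:yes

outcome vector order: (thr0.R0,thr1.R0)
SC: 3 outcomes — {0/2; 2/0; 2/2}
TSO: 4 outcomes — {0/0; 0/2; 2/0; 2/2}
PSO: 4 outcomes — {0/0; 0/2; 2/0; 2/2}
target 0/0 ∈ {TSO,PSO}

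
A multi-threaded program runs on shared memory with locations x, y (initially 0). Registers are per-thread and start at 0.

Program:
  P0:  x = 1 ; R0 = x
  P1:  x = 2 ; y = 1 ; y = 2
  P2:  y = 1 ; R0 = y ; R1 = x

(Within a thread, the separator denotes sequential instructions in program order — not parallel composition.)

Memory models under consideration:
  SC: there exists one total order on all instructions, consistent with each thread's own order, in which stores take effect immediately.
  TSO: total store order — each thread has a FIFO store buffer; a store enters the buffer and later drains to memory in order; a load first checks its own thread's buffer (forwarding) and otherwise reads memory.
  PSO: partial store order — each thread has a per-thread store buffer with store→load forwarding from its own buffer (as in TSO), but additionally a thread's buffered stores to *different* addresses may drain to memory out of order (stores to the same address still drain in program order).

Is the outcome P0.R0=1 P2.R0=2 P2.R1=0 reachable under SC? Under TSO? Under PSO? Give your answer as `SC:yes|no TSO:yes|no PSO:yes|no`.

outcome vector order: (P0.R0,P2.R0,P2.R1)
under SC → (1,1,0); (1,1,1); (1,1,2); (1,2,1); (1,2,2); (2,1,0); (2,1,1); (2,1,2); (2,2,2)
under TSO → (1,1,0); (1,1,1); (1,1,2); (1,2,1); (1,2,2); (2,1,0); (2,1,1); (2,1,2); (2,2,2)
under PSO → (1,1,0); (1,1,1); (1,1,2); (1,2,0); (1,2,1); (1,2,2); (2,1,0); (2,1,1); (2,1,2); (2,2,0); (2,2,1); (2,2,2)
target (1,2,0) ∈ {PSO}

SC:no TSO:no PSO:yes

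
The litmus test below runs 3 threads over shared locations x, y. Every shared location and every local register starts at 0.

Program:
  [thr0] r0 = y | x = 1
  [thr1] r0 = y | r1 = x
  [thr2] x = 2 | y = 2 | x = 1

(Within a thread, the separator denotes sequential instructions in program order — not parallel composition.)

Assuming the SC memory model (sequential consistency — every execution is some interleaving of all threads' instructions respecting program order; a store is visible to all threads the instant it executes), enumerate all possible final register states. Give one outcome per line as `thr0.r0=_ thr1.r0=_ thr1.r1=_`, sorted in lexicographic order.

thr0.r0=0 thr1.r0=0 thr1.r1=0
thr0.r0=0 thr1.r0=0 thr1.r1=1
thr0.r0=0 thr1.r0=0 thr1.r1=2
thr0.r0=0 thr1.r0=2 thr1.r1=1
thr0.r0=0 thr1.r0=2 thr1.r1=2
thr0.r0=2 thr1.r0=0 thr1.r1=0
thr0.r0=2 thr1.r0=0 thr1.r1=1
thr0.r0=2 thr1.r0=0 thr1.r1=2
thr0.r0=2 thr1.r0=2 thr1.r1=1
thr0.r0=2 thr1.r0=2 thr1.r1=2

outcome vector order: (thr0.r0,thr1.r0,thr1.r1)
|SC outcomes| = 10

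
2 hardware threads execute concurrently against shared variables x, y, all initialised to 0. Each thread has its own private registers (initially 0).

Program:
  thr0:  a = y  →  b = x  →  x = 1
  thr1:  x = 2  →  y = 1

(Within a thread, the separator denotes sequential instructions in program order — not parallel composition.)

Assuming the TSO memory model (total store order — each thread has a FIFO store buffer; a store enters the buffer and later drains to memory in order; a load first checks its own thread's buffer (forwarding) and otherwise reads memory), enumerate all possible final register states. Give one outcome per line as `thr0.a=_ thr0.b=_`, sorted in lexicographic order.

outcome vector order: (thr0.a,thr0.b)
|TSO outcomes| = 3

thr0.a=0 thr0.b=0
thr0.a=0 thr0.b=2
thr0.a=1 thr0.b=2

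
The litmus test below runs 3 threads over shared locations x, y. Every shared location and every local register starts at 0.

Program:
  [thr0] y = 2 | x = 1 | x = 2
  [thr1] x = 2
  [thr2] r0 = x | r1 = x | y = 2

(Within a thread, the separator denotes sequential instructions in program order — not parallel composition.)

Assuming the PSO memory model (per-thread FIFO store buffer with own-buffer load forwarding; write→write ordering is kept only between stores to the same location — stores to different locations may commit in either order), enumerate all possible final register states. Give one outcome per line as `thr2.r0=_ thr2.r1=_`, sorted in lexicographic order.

outcome vector order: (thr2.r0,thr2.r1)
|PSO outcomes| = 7

thr2.r0=0 thr2.r1=0
thr2.r0=0 thr2.r1=1
thr2.r0=0 thr2.r1=2
thr2.r0=1 thr2.r1=1
thr2.r0=1 thr2.r1=2
thr2.r0=2 thr2.r1=1
thr2.r0=2 thr2.r1=2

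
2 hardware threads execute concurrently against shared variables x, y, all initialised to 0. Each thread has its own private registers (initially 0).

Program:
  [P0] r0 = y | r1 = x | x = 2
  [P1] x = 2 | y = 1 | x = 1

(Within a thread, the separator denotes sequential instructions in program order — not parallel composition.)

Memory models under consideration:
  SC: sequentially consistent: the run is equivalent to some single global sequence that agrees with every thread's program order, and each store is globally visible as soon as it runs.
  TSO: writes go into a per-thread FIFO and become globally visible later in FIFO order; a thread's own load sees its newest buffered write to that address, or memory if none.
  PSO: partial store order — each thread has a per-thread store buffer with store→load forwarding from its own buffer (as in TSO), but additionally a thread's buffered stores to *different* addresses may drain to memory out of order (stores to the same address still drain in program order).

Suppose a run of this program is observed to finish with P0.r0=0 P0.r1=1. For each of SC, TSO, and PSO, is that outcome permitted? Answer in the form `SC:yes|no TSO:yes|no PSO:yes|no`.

outcome vector order: (P0.r0,P0.r1)
SC (5): 0/0, 0/1, 0/2, 1/1, 1/2
TSO (5): 0/0, 0/1, 0/2, 1/1, 1/2
PSO (6): 0/0, 0/1, 0/2, 1/0, 1/1, 1/2
target 0/1 ∈ {SC,TSO,PSO}

SC:yes TSO:yes PSO:yes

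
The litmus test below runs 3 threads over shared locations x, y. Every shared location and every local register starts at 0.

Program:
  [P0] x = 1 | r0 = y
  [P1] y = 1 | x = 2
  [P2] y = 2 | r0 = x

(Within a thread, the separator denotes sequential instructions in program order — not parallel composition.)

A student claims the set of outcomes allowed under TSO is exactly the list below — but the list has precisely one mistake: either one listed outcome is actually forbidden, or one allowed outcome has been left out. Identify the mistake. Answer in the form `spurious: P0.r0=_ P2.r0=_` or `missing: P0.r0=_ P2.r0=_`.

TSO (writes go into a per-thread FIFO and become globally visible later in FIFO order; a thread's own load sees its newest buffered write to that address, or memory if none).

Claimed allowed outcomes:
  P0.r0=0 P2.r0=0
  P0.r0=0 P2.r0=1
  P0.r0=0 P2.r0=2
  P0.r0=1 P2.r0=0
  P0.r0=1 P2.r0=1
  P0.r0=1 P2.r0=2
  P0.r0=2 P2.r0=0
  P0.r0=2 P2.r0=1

outcome vector order: (P0.r0,P2.r0)
under TSO → <0 0> <0 1> <0 2> <1 0> <1 1> <1 2> <2 0> <2 1> <2 2>
TSO∖claimed = {<2 2>}

missing: P0.r0=2 P2.r0=2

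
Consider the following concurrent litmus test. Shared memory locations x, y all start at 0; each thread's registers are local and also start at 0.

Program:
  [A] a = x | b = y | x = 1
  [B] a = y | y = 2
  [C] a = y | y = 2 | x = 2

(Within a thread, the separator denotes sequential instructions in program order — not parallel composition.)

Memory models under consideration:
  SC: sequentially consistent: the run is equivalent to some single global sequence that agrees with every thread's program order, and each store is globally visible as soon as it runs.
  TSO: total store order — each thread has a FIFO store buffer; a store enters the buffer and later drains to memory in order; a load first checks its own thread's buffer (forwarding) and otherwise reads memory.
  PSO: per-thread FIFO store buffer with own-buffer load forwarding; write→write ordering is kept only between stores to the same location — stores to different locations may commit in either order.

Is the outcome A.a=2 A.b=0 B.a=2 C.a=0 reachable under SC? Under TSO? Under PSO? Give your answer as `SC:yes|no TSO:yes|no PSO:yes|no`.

outcome vector order: (A.a,A.b,B.a,C.a)
[SC] allowed = {<0 0 0 0>, <0 0 0 2>, <0 0 2 0>, <0 2 0 0>, <0 2 0 2>, <0 2 2 0>, <2 2 0 0>, <2 2 0 2>, <2 2 2 0>}
[TSO] allowed = {<0 0 0 0>, <0 0 0 2>, <0 0 2 0>, <0 2 0 0>, <0 2 0 2>, <0 2 2 0>, <2 2 0 0>, <2 2 0 2>, <2 2 2 0>}
[PSO] allowed = {<0 0 0 0>, <0 0 0 2>, <0 0 2 0>, <0 2 0 0>, <0 2 0 2>, <0 2 2 0>, <2 0 0 0>, <2 0 2 0>, <2 2 0 0>, <2 2 0 2>, <2 2 2 0>}
target <2 0 2 0> ∈ {PSO}

SC:no TSO:no PSO:yes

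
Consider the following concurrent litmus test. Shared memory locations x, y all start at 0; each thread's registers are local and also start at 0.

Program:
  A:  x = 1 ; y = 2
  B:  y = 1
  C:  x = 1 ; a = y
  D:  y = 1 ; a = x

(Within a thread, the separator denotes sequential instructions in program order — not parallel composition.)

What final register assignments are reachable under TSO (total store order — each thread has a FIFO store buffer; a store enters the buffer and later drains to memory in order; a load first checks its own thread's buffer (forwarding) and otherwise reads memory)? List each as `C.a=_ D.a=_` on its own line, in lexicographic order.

C.a=0 D.a=0
C.a=0 D.a=1
C.a=1 D.a=0
C.a=1 D.a=1
C.a=2 D.a=0
C.a=2 D.a=1

outcome vector order: (C.a,D.a)
|TSO outcomes| = 6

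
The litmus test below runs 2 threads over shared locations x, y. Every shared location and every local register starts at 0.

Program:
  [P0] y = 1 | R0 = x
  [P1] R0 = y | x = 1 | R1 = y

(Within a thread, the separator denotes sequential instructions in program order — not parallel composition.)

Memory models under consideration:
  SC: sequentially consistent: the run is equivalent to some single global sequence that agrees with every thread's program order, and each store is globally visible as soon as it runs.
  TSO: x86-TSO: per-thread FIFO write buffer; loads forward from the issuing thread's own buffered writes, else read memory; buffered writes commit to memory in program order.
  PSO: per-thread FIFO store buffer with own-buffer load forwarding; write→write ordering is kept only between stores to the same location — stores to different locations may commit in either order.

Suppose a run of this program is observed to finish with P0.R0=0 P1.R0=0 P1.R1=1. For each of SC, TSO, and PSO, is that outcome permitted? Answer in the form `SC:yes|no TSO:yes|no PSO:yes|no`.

SC:yes TSO:yes PSO:yes

outcome vector order: (P0.R0,P1.R0,P1.R1)
[SC] allowed = {<0 0 1>, <0 1 1>, <1 0 0>, <1 0 1>, <1 1 1>}
[TSO] allowed = {<0 0 0>, <0 0 1>, <0 1 1>, <1 0 0>, <1 0 1>, <1 1 1>}
[PSO] allowed = {<0 0 0>, <0 0 1>, <0 1 1>, <1 0 0>, <1 0 1>, <1 1 1>}
target <0 0 1> ∈ {SC,TSO,PSO}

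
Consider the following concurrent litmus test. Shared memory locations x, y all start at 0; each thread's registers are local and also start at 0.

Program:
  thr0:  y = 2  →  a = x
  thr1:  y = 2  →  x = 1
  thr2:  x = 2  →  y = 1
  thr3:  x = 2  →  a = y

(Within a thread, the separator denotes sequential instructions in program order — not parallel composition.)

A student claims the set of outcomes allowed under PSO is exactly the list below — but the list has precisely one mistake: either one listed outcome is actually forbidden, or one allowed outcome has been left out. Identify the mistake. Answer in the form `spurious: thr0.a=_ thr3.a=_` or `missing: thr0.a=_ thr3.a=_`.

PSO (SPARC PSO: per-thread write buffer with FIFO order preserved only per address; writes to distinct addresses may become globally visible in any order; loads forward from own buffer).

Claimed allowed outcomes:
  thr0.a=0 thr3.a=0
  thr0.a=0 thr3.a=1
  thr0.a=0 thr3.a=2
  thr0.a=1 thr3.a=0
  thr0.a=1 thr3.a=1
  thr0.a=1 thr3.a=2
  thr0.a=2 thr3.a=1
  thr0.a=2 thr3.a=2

missing: thr0.a=2 thr3.a=0

outcome vector order: (thr0.a,thr3.a)
under PSO → (0,0); (0,1); (0,2); (1,0); (1,1); (1,2); (2,0); (2,1); (2,2)
PSO∖claimed = {(2,0)}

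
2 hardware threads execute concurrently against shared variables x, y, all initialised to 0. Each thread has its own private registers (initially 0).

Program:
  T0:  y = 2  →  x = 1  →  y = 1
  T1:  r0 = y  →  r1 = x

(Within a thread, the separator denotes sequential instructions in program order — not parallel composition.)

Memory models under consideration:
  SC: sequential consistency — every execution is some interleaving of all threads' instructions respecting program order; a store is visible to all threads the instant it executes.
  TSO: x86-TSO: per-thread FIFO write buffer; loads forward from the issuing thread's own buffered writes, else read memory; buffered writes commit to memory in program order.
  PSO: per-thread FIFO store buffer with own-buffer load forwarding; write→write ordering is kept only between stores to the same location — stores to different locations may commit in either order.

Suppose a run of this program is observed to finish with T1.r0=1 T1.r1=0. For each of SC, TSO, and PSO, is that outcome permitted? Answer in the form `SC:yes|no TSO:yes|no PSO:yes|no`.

outcome vector order: (T1.r0,T1.r1)
SC (5): 0/0, 0/1, 1/1, 2/0, 2/1
TSO (5): 0/0, 0/1, 1/1, 2/0, 2/1
PSO (6): 0/0, 0/1, 1/0, 1/1, 2/0, 2/1
target 1/0 ∈ {PSO}

SC:no TSO:no PSO:yes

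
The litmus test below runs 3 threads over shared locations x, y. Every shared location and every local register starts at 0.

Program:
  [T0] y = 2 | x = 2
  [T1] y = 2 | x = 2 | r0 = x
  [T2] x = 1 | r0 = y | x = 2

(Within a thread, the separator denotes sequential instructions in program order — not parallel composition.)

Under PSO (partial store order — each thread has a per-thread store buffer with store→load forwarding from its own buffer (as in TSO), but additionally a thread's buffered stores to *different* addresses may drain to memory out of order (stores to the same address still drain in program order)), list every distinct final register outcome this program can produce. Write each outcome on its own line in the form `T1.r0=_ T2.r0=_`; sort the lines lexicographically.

outcome vector order: (T1.r0,T2.r0)
|PSO outcomes| = 4

T1.r0=1 T2.r0=0
T1.r0=1 T2.r0=2
T1.r0=2 T2.r0=0
T1.r0=2 T2.r0=2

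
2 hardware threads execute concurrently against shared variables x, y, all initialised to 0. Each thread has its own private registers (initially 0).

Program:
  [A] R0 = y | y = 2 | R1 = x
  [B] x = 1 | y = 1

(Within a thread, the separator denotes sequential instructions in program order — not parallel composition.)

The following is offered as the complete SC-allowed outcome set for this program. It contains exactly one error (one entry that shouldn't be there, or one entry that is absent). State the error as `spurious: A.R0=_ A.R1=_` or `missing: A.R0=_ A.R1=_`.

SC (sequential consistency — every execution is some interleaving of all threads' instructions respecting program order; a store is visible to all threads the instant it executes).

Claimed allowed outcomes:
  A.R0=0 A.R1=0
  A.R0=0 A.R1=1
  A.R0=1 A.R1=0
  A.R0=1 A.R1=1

outcome vector order: (A.R0,A.R1)
under SC → (0,0), (0,1), (1,1)
claimed∖SC = {(1,0)}

spurious: A.R0=1 A.R1=0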